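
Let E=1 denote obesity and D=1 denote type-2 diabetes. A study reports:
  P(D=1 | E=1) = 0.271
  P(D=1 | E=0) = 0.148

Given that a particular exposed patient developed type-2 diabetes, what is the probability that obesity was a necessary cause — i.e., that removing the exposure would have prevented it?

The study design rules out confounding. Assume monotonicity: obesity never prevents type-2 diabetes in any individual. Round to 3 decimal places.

PN ≈ 0.454

Let p₁ = 0.271, p₀ = 0.148.
Under exogeneity and monotonicity, PN = (p₁ − p₀) / p₁.
PN = (0.271 − 0.148) / 0.271 = 0.123 / 0.271 ≈ 0.4539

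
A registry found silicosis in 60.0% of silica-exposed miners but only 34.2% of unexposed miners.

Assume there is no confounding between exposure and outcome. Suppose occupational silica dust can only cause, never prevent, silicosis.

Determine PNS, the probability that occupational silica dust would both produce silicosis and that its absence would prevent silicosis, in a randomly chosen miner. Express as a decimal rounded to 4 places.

p₁ = 0.6, p₀ = 0.342.
Under exogeneity and monotonicity, PNS = p₁ − p₀.
PNS = 0.6 − 0.342 = 0.258

PNS ≈ 0.2580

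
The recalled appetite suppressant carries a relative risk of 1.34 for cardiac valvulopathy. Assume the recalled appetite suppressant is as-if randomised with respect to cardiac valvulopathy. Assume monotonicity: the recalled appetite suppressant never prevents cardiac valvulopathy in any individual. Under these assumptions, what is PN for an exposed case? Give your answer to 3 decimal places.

Under exogeneity and monotonicity, PN = (RR − 1) / RR = 1 − 1/RR.
PN = (1.34 − 1) / 1.34 = 0.34 / 1.34 ≈ 0.2537

PN ≈ 0.254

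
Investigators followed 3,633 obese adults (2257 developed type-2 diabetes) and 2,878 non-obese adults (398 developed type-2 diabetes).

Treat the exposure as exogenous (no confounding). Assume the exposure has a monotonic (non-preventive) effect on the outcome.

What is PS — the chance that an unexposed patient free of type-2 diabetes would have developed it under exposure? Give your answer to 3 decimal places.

p₁ = P(outcome | exposed) = 2257/3633 = 0.62125
p₀ = P(outcome | unexposed) = 398/2878 = 0.13829
Under exogeneity and monotonicity, PS = (p₁ − p₀) / (1 − p₀).
PS = (0.62125 − 0.13829) / (1 − 0.13829) = 0.48296 / 0.86171 ≈ 0.5605

PS ≈ 0.560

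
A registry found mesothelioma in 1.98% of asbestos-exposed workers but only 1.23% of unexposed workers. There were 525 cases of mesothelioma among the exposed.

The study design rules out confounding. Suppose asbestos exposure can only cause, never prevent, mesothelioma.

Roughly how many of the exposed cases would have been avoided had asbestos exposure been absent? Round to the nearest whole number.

about 199 cases

p₁ = 0.0198, p₀ = 0.0123.
PN = (p₁ − p₀)/p₁ = (0.0198 − 0.0123) / 0.0198 ≈ 0.37879.
Attributable cases ≈ PN × (exposed cases) = 0.37879 × 525 ≈ 198.86.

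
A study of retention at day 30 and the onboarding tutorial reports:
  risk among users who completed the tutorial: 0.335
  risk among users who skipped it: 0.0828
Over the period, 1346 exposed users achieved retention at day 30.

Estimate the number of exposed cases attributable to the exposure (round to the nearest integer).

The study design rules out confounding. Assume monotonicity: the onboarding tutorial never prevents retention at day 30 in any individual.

about 1013 cases

Let p₁ = 0.335, p₀ = 0.0828.
PN = (p₁ − p₀)/p₁ = (0.335 − 0.0828) / 0.335 ≈ 0.75284.
Attributable cases ≈ PN × (exposed cases) = 0.75284 × 1346 ≈ 1013.32.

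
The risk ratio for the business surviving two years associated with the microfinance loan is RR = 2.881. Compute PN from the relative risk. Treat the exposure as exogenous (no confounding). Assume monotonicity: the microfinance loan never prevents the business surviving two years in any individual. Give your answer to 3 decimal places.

Under exogeneity and monotonicity, PN = (RR − 1) / RR = 1 − 1/RR.
PN = (2.881 − 1) / 2.881 = 1.881 / 2.881 ≈ 0.6529

PN ≈ 0.653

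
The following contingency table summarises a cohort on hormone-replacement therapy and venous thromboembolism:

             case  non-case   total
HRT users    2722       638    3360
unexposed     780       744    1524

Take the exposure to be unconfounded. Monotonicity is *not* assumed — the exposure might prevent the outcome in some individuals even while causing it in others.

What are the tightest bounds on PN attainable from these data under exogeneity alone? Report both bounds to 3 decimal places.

0.368 ≤ PN ≤ 0.603

p₁ = P(outcome | exposed) = 2722/3360 = 0.81012
p₀ = P(outcome | unexposed) = 780/1524 = 0.51181
Under exogeneity alone the bounds on PN are max{0,(p₁−p₀)/p₁} ≤ PN ≤ min{1,(1−p₀)/p₁}.
  lower = (p₁ − p₀)/p₁ = 0.29831 / 0.81012 ≈ 0.3682
  upper = min{1, (1 − p₀)/p₁} = 0.48819 / 0.81012 ≈ 0.6026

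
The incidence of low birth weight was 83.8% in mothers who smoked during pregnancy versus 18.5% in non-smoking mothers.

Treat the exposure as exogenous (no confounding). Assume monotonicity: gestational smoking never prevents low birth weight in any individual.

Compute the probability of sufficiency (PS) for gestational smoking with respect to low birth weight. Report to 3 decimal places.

p₁ = 0.838, p₀ = 0.185.
Under exogeneity and monotonicity, PS = (p₁ − p₀) / (1 − p₀).
PS = (0.838 − 0.185) / (1 − 0.185) = 0.653 / 0.815 ≈ 0.8012

PS ≈ 0.801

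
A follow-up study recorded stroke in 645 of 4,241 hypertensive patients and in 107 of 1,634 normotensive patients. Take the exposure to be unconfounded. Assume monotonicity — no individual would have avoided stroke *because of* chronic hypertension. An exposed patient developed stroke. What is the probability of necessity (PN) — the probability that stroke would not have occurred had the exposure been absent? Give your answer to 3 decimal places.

PN ≈ 0.569

p₁ = P(outcome | exposed) = 645/4241 = 0.15209
p₀ = P(outcome | unexposed) = 107/1634 = 0.065483
Under exogeneity and monotonicity, PN = (p₁ − p₀) / p₁.
PN = (0.15209 − 0.065483) / 0.15209 = 0.086603 / 0.15209 ≈ 0.5694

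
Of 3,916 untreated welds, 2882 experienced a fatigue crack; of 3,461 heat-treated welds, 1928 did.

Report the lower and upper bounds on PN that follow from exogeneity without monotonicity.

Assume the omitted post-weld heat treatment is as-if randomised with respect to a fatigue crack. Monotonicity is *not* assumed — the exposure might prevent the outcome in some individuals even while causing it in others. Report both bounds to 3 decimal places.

p₁ = P(outcome | exposed) = 2882/3916 = 0.73596
p₀ = P(outcome | unexposed) = 1928/3461 = 0.55706
Under exogeneity alone the bounds on PN are max{0,(p₁−p₀)/p₁} ≤ PN ≤ min{1,(1−p₀)/p₁}.
  lower = (p₁ − p₀)/p₁ = 0.17889 / 0.73596 ≈ 0.2431
  upper = min{1, (1 − p₀)/p₁} = 0.44294 / 0.73596 ≈ 0.6019

0.243 ≤ PN ≤ 0.602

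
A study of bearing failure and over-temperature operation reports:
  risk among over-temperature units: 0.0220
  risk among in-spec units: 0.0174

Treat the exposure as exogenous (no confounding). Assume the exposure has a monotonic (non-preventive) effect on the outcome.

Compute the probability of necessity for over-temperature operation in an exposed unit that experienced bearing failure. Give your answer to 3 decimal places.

Let p₁ = 0.022, p₀ = 0.0174.
Under exogeneity and monotonicity, PN = (p₁ − p₀) / p₁.
PN = (0.022 − 0.0174) / 0.022 = 0.0046 / 0.022 ≈ 0.2091

PN ≈ 0.209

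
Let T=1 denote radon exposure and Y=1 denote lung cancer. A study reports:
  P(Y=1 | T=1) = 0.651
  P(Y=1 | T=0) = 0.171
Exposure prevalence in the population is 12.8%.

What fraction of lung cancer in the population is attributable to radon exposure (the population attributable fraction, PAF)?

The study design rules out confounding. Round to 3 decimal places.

PAF ≈ 0.264

Let p₁ = 0.651, p₀ = 0.171.
Overall risk P(Y=1) = π·p₁ + (1−π)·p₀ = 0.128×0.651 + 0.872×0.171 = 0.23244.
Under exogeneity, PAF = [P(Y=1) − p₀] / P(Y=1).
PAF = (0.23244 − 0.171) / 0.23244 ≈ 0.2643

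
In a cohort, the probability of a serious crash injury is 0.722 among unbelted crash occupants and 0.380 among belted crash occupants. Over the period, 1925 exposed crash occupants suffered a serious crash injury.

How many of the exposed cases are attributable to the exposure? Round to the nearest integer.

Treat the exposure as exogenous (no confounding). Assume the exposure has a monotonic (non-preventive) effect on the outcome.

Let p₁ = 0.722, p₀ = 0.38.
PN = (p₁ − p₀)/p₁ = (0.722 − 0.38) / 0.722 ≈ 0.47368.
Attributable cases ≈ PN × (exposed cases) = 0.47368 × 1925 ≈ 911.84.

about 912 cases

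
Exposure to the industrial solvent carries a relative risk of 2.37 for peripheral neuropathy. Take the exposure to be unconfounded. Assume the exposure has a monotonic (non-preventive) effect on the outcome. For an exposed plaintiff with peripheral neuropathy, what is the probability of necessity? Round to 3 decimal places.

PN ≈ 0.578

Under exogeneity and monotonicity, PN = (RR − 1) / RR = 1 − 1/RR.
PN = (2.37 − 1) / 2.37 = 1.37 / 2.37 ≈ 0.5781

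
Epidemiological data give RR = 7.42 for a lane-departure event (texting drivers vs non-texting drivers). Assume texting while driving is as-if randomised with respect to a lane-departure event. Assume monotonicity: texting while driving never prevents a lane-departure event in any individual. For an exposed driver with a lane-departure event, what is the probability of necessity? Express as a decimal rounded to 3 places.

Under exogeneity and monotonicity, PN = (RR − 1) / RR = 1 − 1/RR.
PN = (7.42 − 1) / 7.42 = 6.42 / 7.42 ≈ 0.8652

PN ≈ 0.865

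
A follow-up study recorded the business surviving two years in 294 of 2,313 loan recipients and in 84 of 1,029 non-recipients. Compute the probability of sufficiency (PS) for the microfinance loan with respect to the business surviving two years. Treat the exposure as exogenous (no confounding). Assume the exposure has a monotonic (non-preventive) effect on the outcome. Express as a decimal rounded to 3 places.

p₁ = P(outcome | exposed) = 294/2313 = 0.12711
p₀ = P(outcome | unexposed) = 84/1029 = 0.081633
Under exogeneity and monotonicity, PS = (p₁ − p₀) / (1 − p₀).
PS = (0.12711 − 0.081633) / (1 − 0.081633) = 0.045475 / 0.91837 ≈ 0.0495

PS ≈ 0.050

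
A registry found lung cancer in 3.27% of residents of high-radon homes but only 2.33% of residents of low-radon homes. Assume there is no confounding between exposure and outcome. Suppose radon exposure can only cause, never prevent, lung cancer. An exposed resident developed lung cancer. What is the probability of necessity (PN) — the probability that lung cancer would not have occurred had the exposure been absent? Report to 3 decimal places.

p₁ = 0.0327, p₀ = 0.0233.
Under exogeneity and monotonicity, PN = (p₁ − p₀) / p₁.
PN = (0.0327 − 0.0233) / 0.0327 = 0.0094 / 0.0327 ≈ 0.2875

PN ≈ 0.287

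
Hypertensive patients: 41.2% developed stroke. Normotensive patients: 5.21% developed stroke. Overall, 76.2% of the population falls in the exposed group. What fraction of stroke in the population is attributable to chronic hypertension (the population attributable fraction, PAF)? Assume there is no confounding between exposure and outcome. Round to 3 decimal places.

p₁ = 0.412, p₀ = 0.0521.
Overall risk P(Y=1) = π·p₁ + (1−π)·p₀ = 0.762×0.412 + 0.238×0.0521 = 0.32634.
Under exogeneity, PAF = [P(Y=1) − p₀] / P(Y=1).
PAF = (0.32634 − 0.0521) / 0.32634 ≈ 0.8404

PAF ≈ 0.840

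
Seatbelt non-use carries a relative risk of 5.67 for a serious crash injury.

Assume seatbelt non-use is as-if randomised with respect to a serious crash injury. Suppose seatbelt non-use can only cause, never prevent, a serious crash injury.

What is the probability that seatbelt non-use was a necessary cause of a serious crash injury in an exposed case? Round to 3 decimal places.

Under exogeneity and monotonicity, PN = (RR − 1) / RR = 1 − 1/RR.
PN = (5.67 − 1) / 5.67 = 4.67 / 5.67 ≈ 0.8236

PN ≈ 0.824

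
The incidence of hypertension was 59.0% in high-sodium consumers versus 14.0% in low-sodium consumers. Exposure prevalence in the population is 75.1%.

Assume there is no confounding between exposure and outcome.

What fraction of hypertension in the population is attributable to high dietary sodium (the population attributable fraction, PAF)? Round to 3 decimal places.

PAF ≈ 0.707

p₁ = 0.59, p₀ = 0.14.
Overall risk P(Y=1) = π·p₁ + (1−π)·p₀ = 0.751×0.59 + 0.249×0.14 = 0.47795.
Under exogeneity, PAF = [P(Y=1) − p₀] / P(Y=1).
PAF = (0.47795 − 0.14) / 0.47795 ≈ 0.7071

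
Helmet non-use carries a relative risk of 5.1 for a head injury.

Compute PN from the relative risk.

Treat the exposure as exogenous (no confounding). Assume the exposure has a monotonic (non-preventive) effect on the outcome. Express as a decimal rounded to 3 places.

Under exogeneity and monotonicity, PN = (RR − 1) / RR = 1 − 1/RR.
PN = (5.1 − 1) / 5.1 = 4.1 / 5.1 ≈ 0.8039

PN ≈ 0.804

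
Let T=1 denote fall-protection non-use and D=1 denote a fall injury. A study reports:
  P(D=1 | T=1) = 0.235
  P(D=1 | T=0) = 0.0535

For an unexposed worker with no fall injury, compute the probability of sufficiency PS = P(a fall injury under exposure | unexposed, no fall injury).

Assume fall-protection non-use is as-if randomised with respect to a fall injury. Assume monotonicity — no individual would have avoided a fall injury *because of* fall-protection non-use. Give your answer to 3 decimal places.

PS ≈ 0.192

Let p₁ = 0.235, p₀ = 0.0535.
Under exogeneity and monotonicity, PS = (p₁ − p₀) / (1 − p₀).
PS = (0.235 − 0.0535) / (1 − 0.0535) = 0.1815 / 0.9465 ≈ 0.1918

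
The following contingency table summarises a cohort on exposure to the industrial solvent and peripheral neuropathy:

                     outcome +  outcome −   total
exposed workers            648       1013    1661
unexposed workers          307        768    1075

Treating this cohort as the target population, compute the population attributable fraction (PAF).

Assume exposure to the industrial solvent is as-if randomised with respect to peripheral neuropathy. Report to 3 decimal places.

p₁ = P(outcome | exposed) = 648/1661 = 0.39013
p₀ = P(outcome | unexposed) = 307/1075 = 0.28558
Exposure prevalence π = 1661/2736 = 0.60709; overall risk P(Y=1) = 0.34905.
Under exogeneity, PAF = [P(Y=1) − p₀]/P(Y=1).
PAF = (0.34905 − 0.28558) / 0.34905 ≈ 0.1818

PAF ≈ 0.182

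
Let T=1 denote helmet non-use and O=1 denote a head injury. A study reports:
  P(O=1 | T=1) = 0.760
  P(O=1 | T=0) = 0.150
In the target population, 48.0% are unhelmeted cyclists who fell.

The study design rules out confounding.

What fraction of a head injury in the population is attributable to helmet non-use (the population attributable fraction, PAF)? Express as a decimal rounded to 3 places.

PAF ≈ 0.661

Let p₁ = 0.76, p₀ = 0.15.
Overall risk P(Y=1) = π·p₁ + (1−π)·p₀ = 0.48×0.76 + 0.52×0.15 = 0.4428.
Under exogeneity, PAF = [P(Y=1) − p₀] / P(Y=1).
PAF = (0.4428 − 0.15) / 0.4428 ≈ 0.6612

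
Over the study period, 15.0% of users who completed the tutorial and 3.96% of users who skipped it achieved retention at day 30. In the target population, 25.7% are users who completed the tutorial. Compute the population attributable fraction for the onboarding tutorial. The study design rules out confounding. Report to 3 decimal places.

PAF ≈ 0.417

p₁ = 0.15, p₀ = 0.0396.
Overall risk P(Y=1) = π·p₁ + (1−π)·p₀ = 0.257×0.15 + 0.743×0.0396 = 0.067973.
Under exogeneity, PAF = [P(Y=1) − p₀] / P(Y=1).
PAF = (0.067973 − 0.0396) / 0.067973 ≈ 0.4174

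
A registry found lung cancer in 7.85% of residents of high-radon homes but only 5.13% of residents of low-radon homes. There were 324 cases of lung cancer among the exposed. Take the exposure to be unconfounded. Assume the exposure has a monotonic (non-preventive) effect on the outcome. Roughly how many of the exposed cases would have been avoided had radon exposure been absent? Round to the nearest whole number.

about 112 cases

p₁ = 0.0785, p₀ = 0.0513.
PN = (p₁ − p₀)/p₁ = (0.0785 − 0.0513) / 0.0785 ≈ 0.34650.
Attributable cases ≈ PN × (exposed cases) = 0.34650 × 324 ≈ 112.26.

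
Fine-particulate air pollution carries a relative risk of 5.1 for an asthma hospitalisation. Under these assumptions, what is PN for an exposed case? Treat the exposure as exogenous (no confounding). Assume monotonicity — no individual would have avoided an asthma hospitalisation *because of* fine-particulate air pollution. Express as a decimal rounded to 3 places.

PN ≈ 0.804

Under exogeneity and monotonicity, PN = (RR − 1) / RR = 1 − 1/RR.
PN = (5.1 − 1) / 5.1 = 4.1 / 5.1 ≈ 0.8039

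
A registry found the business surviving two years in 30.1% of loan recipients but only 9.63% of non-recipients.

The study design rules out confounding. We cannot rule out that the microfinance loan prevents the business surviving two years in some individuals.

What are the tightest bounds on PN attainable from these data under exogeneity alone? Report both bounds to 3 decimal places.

0.680 ≤ PN ≤ 1.000

p₁ = 0.301, p₀ = 0.0963.
Under exogeneity alone the bounds on PN are max{0,(p₁−p₀)/p₁} ≤ PN ≤ min{1,(1−p₀)/p₁}.
  lower = (p₁ − p₀)/p₁ = 0.2047 / 0.301 ≈ 0.6801
  upper = min{1, (1 − p₀)/p₁} = 0.9037 / 0.301 ≈ 3.0023 → capped at 1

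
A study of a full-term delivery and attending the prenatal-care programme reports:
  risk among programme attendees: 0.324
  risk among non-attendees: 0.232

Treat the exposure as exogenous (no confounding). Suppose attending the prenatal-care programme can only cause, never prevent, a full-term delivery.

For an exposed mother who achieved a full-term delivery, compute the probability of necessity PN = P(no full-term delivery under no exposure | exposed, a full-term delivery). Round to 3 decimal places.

PN ≈ 0.284

Let p₁ = 0.324, p₀ = 0.232.
Under exogeneity and monotonicity, PN = (p₁ − p₀) / p₁.
PN = (0.324 − 0.232) / 0.324 = 0.092 / 0.324 ≈ 0.2840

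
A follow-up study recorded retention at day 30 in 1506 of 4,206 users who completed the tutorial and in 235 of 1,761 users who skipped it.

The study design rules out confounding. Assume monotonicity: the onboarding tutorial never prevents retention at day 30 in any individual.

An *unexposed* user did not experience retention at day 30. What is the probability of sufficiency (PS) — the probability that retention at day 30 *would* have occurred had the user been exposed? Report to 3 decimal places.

PS ≈ 0.259

p₁ = P(outcome | exposed) = 1506/4206 = 0.35806
p₀ = P(outcome | unexposed) = 235/1761 = 0.13345
Under exogeneity and monotonicity, PS = (p₁ − p₀) / (1 − p₀).
PS = (0.35806 − 0.13345) / (1 − 0.13345) = 0.22461 / 0.86655 ≈ 0.2592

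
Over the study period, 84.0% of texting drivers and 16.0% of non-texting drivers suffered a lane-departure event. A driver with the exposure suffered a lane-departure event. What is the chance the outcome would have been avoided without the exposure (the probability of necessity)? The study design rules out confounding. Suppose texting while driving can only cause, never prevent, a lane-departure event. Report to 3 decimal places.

p₁ = 0.84, p₀ = 0.16.
Under exogeneity and monotonicity, PN = (p₁ − p₀) / p₁.
PN = (0.84 − 0.16) / 0.84 = 0.68 / 0.84 ≈ 0.8095

PN ≈ 0.810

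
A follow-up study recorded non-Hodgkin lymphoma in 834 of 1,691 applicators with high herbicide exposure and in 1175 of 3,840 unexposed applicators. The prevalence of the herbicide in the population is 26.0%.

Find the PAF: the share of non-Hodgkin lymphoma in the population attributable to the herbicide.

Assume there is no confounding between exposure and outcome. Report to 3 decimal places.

p₁ = P(outcome | exposed) = 834/1691 = 0.4932
p₀ = P(outcome | unexposed) = 1175/3840 = 0.30599
Overall risk P(Y=1) = π·p₁ + (1−π)·p₀ = 0.26×0.4932 + 0.74×0.30599 = 0.35466.
Under exogeneity, PAF = [P(Y=1) − p₀] / P(Y=1).
PAF = (0.35466 − 0.30599) / 0.35466 ≈ 0.1372

PAF ≈ 0.137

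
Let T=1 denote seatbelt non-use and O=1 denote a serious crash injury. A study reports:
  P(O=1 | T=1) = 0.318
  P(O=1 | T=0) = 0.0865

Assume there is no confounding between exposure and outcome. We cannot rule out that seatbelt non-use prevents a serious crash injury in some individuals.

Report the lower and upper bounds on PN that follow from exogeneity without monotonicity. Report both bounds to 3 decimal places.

0.728 ≤ PN ≤ 1.000

Let p₁ = 0.318, p₀ = 0.0865.
Under exogeneity alone the bounds on PN are max{0,(p₁−p₀)/p₁} ≤ PN ≤ min{1,(1−p₀)/p₁}.
  lower = (p₁ − p₀)/p₁ = 0.2315 / 0.318 ≈ 0.7280
  upper = min{1, (1 − p₀)/p₁} = 0.9135 / 0.318 ≈ 2.8726 → capped at 1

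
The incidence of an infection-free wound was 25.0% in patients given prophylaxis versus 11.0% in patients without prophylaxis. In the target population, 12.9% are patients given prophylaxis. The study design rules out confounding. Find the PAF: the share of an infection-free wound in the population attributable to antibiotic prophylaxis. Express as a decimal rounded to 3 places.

PAF ≈ 0.141

p₁ = 0.25, p₀ = 0.11.
Overall risk P(Y=1) = π·p₁ + (1−π)·p₀ = 0.129×0.25 + 0.871×0.11 = 0.12806.
Under exogeneity, PAF = [P(Y=1) − p₀] / P(Y=1).
PAF = (0.12806 − 0.11) / 0.12806 ≈ 0.1410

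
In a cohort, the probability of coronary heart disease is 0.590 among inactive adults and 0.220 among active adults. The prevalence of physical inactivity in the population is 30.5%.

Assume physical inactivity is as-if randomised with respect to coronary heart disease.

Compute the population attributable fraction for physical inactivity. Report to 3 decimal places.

Let p₁ = 0.59, p₀ = 0.22.
Overall risk P(Y=1) = π·p₁ + (1−π)·p₀ = 0.305×0.59 + 0.695×0.22 = 0.33285.
Under exogeneity, PAF = [P(Y=1) − p₀] / P(Y=1).
PAF = (0.33285 − 0.22) / 0.33285 ≈ 0.3390

PAF ≈ 0.339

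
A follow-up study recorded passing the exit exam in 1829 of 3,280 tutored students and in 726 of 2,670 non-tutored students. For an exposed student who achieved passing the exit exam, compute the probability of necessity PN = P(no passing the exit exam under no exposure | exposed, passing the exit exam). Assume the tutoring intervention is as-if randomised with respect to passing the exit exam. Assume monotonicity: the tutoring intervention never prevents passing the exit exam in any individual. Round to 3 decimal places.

p₁ = P(outcome | exposed) = 1829/3280 = 0.55762
p₀ = P(outcome | unexposed) = 726/2670 = 0.27191
Under exogeneity and monotonicity, PN = (p₁ − p₀) / p₁.
PN = (0.55762 − 0.27191) / 0.55762 = 0.28571 / 0.55762 ≈ 0.5124

PN ≈ 0.512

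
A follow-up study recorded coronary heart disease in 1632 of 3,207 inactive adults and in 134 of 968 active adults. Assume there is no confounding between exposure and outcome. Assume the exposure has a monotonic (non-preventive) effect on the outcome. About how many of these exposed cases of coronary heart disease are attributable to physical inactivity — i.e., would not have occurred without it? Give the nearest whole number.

p₁ = P(outcome | exposed) = 1632/3207 = 0.50889
p₀ = P(outcome | unexposed) = 134/968 = 0.13843
PN = (p₁ − p₀)/p₁ = (0.50889 − 0.13843) / 0.50889 ≈ 0.72798.
Attributable cases ≈ PN × (exposed cases) = 0.72798 × 1632 ≈ 1188.06.

about 1188 cases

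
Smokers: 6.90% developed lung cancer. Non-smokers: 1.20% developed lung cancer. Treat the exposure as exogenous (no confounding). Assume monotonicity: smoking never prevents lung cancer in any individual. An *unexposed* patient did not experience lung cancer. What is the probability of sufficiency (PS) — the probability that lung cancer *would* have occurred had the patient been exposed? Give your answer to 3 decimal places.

p₁ = 0.069, p₀ = 0.012.
Under exogeneity and monotonicity, PS = (p₁ − p₀) / (1 − p₀).
PS = (0.069 − 0.012) / (1 − 0.012) = 0.057 / 0.988 ≈ 0.0577

PS ≈ 0.058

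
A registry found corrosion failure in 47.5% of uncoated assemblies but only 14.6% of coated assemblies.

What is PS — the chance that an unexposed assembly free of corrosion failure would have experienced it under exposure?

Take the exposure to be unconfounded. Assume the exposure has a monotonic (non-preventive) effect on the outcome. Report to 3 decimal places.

p₁ = 0.475, p₀ = 0.146.
Under exogeneity and monotonicity, PS = (p₁ − p₀) / (1 − p₀).
PS = (0.475 − 0.146) / (1 − 0.146) = 0.329 / 0.854 ≈ 0.3852

PS ≈ 0.385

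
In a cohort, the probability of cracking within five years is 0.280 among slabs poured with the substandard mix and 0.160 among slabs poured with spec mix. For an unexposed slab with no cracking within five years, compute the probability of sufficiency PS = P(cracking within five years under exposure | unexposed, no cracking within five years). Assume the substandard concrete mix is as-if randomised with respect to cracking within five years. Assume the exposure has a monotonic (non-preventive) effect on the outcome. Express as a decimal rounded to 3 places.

Let p₁ = 0.28, p₀ = 0.16.
Under exogeneity and monotonicity, PS = (p₁ − p₀) / (1 − p₀).
PS = (0.28 − 0.16) / (1 − 0.16) = 0.12 / 0.84 ≈ 0.1429

PS ≈ 0.143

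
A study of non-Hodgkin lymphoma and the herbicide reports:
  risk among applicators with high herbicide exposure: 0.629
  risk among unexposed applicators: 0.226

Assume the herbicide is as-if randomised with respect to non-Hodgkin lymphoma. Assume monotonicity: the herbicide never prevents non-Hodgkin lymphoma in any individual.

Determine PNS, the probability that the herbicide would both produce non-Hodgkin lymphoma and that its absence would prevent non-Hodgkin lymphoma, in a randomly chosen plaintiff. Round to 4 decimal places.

PNS ≈ 0.4030

Let p₁ = 0.629, p₀ = 0.226.
Under exogeneity and monotonicity, PNS = p₁ − p₀.
PNS = 0.629 − 0.226 = 0.403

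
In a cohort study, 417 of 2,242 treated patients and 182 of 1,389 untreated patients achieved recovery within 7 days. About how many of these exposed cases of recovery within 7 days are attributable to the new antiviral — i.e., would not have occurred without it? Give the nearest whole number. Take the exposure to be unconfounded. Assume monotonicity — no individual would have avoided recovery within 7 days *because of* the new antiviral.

p₁ = P(outcome | exposed) = 417/2242 = 0.18599
p₀ = P(outcome | unexposed) = 182/1389 = 0.13103
PN = (p₁ − p₀)/p₁ = (0.18599 − 0.13103) / 0.18599 ≈ 0.29552.
Attributable cases ≈ PN × (exposed cases) = 0.29552 × 417 ≈ 123.23.

about 123 cases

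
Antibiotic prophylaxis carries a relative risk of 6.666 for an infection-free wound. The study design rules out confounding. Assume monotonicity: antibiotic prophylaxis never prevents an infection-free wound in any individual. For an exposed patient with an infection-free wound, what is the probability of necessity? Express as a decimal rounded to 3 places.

Under exogeneity and monotonicity, PN = (RR − 1) / RR = 1 − 1/RR.
PN = (6.666 − 1) / 6.666 = 5.666 / 6.666 ≈ 0.8500

PN ≈ 0.850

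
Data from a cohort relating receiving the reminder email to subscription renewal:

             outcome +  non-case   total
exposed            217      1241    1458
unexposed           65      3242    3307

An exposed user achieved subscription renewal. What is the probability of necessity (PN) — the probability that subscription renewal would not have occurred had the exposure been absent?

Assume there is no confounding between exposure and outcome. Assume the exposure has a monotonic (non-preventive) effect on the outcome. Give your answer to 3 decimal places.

PN ≈ 0.868

p₁ = P(outcome | exposed) = 217/1458 = 0.14883
p₀ = P(outcome | unexposed) = 65/3307 = 0.019655
Under exogeneity and monotonicity, PN = (p₁ − p₀) / p₁.
PN = (0.14883 − 0.019655) / 0.14883 = 0.12918 / 0.14883 ≈ 0.8679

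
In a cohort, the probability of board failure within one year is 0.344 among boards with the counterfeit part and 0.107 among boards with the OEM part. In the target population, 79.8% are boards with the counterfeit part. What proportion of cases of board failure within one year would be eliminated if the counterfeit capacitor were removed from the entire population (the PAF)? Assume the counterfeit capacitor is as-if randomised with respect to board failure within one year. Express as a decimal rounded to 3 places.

PAF ≈ 0.639

Let p₁ = 0.344, p₀ = 0.107.
Overall risk P(Y=1) = π·p₁ + (1−π)·p₀ = 0.798×0.344 + 0.202×0.107 = 0.29613.
Under exogeneity, PAF = [P(Y=1) − p₀] / P(Y=1).
PAF = (0.29613 − 0.107) / 0.29613 ≈ 0.6387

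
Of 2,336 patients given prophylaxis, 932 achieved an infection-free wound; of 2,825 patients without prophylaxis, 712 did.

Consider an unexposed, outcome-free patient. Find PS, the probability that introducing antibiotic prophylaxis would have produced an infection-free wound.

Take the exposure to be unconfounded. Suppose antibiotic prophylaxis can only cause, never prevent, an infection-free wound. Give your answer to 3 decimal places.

p₁ = P(outcome | exposed) = 932/2336 = 0.39897
p₀ = P(outcome | unexposed) = 712/2825 = 0.25204
Under exogeneity and monotonicity, PS = (p₁ − p₀) / (1 − p₀).
PS = (0.39897 − 0.25204) / (1 − 0.25204) = 0.14694 / 0.74796 ≈ 0.1964

PS ≈ 0.196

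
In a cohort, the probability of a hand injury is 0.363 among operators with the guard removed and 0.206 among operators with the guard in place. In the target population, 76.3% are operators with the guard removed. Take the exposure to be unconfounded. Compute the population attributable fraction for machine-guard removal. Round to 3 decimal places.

PAF ≈ 0.368

Let p₁ = 0.363, p₀ = 0.206.
Overall risk P(Y=1) = π·p₁ + (1−π)·p₀ = 0.763×0.363 + 0.237×0.206 = 0.32579.
Under exogeneity, PAF = [P(Y=1) − p₀] / P(Y=1).
PAF = (0.32579 − 0.206) / 0.32579 ≈ 0.3677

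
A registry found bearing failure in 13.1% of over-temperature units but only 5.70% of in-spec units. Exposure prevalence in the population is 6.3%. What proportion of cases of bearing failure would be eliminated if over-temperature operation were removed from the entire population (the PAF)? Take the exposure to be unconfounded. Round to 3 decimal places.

p₁ = 0.131, p₀ = 0.057.
Overall risk P(Y=1) = π·p₁ + (1−π)·p₀ = 0.063×0.131 + 0.937×0.057 = 0.061662.
Under exogeneity, PAF = [P(Y=1) − p₀] / P(Y=1).
PAF = (0.061662 − 0.057) / 0.061662 ≈ 0.0756

PAF ≈ 0.076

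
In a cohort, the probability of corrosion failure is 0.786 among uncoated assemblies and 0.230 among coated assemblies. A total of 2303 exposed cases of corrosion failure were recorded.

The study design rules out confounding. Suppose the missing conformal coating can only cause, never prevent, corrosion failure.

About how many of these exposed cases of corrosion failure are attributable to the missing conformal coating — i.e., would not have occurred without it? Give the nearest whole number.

about 1629 cases

Let p₁ = 0.786, p₀ = 0.23.
PN = (p₁ − p₀)/p₁ = (0.786 − 0.23) / 0.786 ≈ 0.70738.
Attributable cases ≈ PN × (exposed cases) = 0.70738 × 2303 ≈ 1629.09.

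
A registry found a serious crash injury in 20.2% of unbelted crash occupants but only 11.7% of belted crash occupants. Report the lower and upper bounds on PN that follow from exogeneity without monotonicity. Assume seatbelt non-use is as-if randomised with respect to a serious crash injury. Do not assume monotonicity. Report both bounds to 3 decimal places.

p₁ = 0.202, p₀ = 0.117.
Under exogeneity alone the bounds on PN are max{0,(p₁−p₀)/p₁} ≤ PN ≤ min{1,(1−p₀)/p₁}.
  lower = (p₁ − p₀)/p₁ = 0.085 / 0.202 ≈ 0.4208
  upper = min{1, (1 − p₀)/p₁} = 0.883 / 0.202 ≈ 4.3713 → capped at 1

0.421 ≤ PN ≤ 1.000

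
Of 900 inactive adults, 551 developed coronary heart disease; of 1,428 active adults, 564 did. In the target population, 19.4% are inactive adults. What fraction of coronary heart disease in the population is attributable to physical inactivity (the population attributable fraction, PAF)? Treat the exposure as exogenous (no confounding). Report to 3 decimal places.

PAF ≈ 0.096

p₁ = P(outcome | exposed) = 551/900 = 0.61222
p₀ = P(outcome | unexposed) = 564/1428 = 0.39496
Overall risk P(Y=1) = π·p₁ + (1−π)·p₀ = 0.194×0.61222 + 0.806×0.39496 = 0.43711.
Under exogeneity, PAF = [P(Y=1) − p₀] / P(Y=1).
PAF = (0.43711 − 0.39496) / 0.43711 ≈ 0.0964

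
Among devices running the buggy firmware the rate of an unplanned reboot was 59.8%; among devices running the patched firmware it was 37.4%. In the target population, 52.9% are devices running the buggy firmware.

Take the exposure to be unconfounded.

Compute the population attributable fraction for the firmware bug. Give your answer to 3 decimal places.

p₁ = 0.598, p₀ = 0.374.
Overall risk P(Y=1) = π·p₁ + (1−π)·p₀ = 0.529×0.598 + 0.471×0.374 = 0.4925.
Under exogeneity, PAF = [P(Y=1) − p₀] / P(Y=1).
PAF = (0.4925 − 0.374) / 0.4925 ≈ 0.2406

PAF ≈ 0.241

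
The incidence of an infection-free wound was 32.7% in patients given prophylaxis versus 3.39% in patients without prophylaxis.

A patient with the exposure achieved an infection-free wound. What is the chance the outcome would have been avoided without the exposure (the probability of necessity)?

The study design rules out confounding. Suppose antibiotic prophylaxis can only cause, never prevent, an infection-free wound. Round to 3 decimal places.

PN ≈ 0.896

p₁ = 0.327, p₀ = 0.0339.
Under exogeneity and monotonicity, PN = (p₁ − p₀) / p₁.
PN = (0.327 − 0.0339) / 0.327 = 0.2931 / 0.327 ≈ 0.8963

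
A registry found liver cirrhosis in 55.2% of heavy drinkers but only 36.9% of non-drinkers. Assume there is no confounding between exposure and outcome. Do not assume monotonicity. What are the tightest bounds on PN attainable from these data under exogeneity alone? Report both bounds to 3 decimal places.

0.332 ≤ PN ≤ 1.000

p₁ = 0.552, p₀ = 0.369.
Under exogeneity alone the bounds on PN are max{0,(p₁−p₀)/p₁} ≤ PN ≤ min{1,(1−p₀)/p₁}.
  lower = (p₁ − p₀)/p₁ = 0.183 / 0.552 ≈ 0.3315
  upper = min{1, (1 − p₀)/p₁} = 0.631 / 0.552 ≈ 1.1431 → capped at 1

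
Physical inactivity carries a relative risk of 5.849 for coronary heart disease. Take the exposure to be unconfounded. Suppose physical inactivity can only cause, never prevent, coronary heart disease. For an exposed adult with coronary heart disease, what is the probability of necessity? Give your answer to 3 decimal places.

Under exogeneity and monotonicity, PN = (RR − 1) / RR = 1 − 1/RR.
PN = (5.849 − 1) / 5.849 = 4.849 / 5.849 ≈ 0.8290

PN ≈ 0.829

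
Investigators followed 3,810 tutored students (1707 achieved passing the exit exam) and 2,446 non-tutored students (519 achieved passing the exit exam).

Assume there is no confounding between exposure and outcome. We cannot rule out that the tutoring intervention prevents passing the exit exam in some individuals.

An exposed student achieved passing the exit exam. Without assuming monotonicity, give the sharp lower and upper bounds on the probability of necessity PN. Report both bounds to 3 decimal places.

0.526 ≤ PN ≤ 1.000

p₁ = P(outcome | exposed) = 1707/3810 = 0.44803
p₀ = P(outcome | unexposed) = 519/2446 = 0.21218
Under exogeneity alone the bounds on PN are max{0,(p₁−p₀)/p₁} ≤ PN ≤ min{1,(1−p₀)/p₁}.
  lower = (p₁ − p₀)/p₁ = 0.23585 / 0.44803 ≈ 0.5264
  upper = min{1, (1 − p₀)/p₁} = 0.78782 / 0.44803 ≈ 1.7584 → capped at 1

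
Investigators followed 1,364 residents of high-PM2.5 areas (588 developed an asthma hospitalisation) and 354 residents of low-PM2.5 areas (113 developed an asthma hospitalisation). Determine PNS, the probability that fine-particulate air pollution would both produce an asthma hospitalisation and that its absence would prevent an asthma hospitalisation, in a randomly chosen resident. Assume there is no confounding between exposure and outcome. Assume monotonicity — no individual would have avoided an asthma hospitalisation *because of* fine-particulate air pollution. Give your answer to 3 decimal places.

p₁ = P(outcome | exposed) = 588/1364 = 0.43109
p₀ = P(outcome | unexposed) = 113/354 = 0.31921
Under exogeneity and monotonicity, PNS = p₁ − p₀.
PNS = 0.43109 − 0.31921 = 0.11188

PNS ≈ 0.112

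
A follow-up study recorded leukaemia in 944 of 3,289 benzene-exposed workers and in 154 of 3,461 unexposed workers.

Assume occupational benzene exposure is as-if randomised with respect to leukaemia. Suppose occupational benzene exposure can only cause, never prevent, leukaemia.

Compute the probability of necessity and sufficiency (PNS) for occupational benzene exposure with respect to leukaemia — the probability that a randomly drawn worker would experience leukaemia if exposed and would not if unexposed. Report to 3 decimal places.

PNS ≈ 0.243

p₁ = P(outcome | exposed) = 944/3289 = 0.28702
p₀ = P(outcome | unexposed) = 154/3461 = 0.044496
Under exogeneity and monotonicity, PNS = p₁ − p₀.
PNS = 0.28702 − 0.044496 = 0.24252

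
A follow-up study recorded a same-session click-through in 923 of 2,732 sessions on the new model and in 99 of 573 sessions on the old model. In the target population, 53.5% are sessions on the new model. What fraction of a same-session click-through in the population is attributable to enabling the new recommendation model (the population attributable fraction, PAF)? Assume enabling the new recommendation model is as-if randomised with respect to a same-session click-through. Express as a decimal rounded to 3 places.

PAF ≈ 0.338

p₁ = P(outcome | exposed) = 923/2732 = 0.33785
p₀ = P(outcome | unexposed) = 99/573 = 0.17277
Overall risk P(Y=1) = π·p₁ + (1−π)·p₀ = 0.535×0.33785 + 0.465×0.17277 = 0.26109.
Under exogeneity, PAF = [P(Y=1) − p₀] / P(Y=1).
PAF = (0.26109 − 0.17277) / 0.26109 ≈ 0.3383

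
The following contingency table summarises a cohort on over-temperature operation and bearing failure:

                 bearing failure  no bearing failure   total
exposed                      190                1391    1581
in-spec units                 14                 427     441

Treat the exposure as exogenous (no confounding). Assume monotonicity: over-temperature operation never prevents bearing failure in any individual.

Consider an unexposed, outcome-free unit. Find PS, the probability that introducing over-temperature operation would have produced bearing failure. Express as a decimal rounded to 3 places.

PS ≈ 0.091

p₁ = P(outcome | exposed) = 190/1581 = 0.12018
p₀ = P(outcome | unexposed) = 14/441 = 0.031746
Under exogeneity and monotonicity, PS = (p₁ − p₀)/(1 − p₀).
PS = (0.12018 − 0.031746) / 0.96825 ≈ 0.0913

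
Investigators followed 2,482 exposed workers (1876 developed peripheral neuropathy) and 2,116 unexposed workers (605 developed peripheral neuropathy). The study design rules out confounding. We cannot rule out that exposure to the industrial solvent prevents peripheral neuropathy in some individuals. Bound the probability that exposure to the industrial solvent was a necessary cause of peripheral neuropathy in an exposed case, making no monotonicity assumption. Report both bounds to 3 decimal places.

0.622 ≤ PN ≤ 0.945

p₁ = P(outcome | exposed) = 1876/2482 = 0.75584
p₀ = P(outcome | unexposed) = 605/2116 = 0.28592
Under exogeneity alone the bounds on PN are max{0,(p₁−p₀)/p₁} ≤ PN ≤ min{1,(1−p₀)/p₁}.
  lower = (p₁ − p₀)/p₁ = 0.46993 / 0.75584 ≈ 0.6217
  upper = min{1, (1 − p₀)/p₁} = 0.71408 / 0.75584 ≈ 0.9448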